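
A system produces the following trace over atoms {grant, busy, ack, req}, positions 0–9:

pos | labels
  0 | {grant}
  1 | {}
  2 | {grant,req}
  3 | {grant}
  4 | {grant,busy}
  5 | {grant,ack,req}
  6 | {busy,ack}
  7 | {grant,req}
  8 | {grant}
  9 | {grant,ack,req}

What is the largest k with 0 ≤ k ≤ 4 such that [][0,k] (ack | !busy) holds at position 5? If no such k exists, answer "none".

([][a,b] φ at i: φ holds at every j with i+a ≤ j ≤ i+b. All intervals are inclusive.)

4

(ack | !busy) must hold from j=5 onward; find where it first fails.
  j=5: holds
  j=6: holds
  j=7: holds
  j=8: holds
  j=9: holds
Holds through j=9; largest k = 4.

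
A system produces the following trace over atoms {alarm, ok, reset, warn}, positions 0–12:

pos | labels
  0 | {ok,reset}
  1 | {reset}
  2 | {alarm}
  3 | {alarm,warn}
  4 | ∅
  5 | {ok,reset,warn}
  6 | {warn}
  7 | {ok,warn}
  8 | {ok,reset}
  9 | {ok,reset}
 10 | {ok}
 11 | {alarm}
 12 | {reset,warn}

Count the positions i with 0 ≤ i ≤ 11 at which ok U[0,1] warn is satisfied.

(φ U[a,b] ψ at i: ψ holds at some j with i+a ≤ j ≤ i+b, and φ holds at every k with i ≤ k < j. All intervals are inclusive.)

Evaluate at each i in [0,11]:
  i=0: ✗ (no rhs in [0,1])
  i=1: ✗ (no rhs in [1,2])
  i=2: ✗ (lhs fails at k=2 before rhs at j=3)
  i=3: ✓ (rhs at j=3)
  i=4: ✗ (lhs fails at k=4 before rhs at j=5)
  i=5: ✓ (rhs at j=5)
  i=6: ✓ (rhs at j=6)
  i=7: ✓ (rhs at j=7)
  i=8: ✗ (no rhs in [8,9])
  i=9: ✗ (no rhs in [9,10])
  i=10: ✗ (no rhs in [10,11])
  i=11: ✗ (lhs fails at k=11 before rhs at j=12)
Positions where it holds: {3, 5, 6, 7} → 4.

4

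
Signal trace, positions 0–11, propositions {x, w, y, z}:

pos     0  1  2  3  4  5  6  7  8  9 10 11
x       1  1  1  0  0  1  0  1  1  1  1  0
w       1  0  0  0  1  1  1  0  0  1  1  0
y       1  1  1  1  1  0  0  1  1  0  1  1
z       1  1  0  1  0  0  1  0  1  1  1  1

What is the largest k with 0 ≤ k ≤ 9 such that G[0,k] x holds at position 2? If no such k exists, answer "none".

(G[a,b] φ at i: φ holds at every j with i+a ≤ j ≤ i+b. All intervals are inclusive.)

x must hold from j=2 onward; find where it first fails.
  j=2: holds
  j=3: fails
Holds on [2,2], so largest k = 0.

0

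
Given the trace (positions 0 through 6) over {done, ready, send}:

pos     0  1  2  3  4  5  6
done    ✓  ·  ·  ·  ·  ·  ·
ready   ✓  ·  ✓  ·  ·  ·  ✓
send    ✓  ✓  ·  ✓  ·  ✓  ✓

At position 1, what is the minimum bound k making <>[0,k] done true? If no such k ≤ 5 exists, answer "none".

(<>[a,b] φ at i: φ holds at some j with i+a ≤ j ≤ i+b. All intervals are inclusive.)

Scan j = 1,2,… for done:
  j=1: fails
  j=2: fails
  j=3: fails
  j=4: fails
  j=5: fails
  j=6: fails
No j in [1,6] satisfies it → none.

none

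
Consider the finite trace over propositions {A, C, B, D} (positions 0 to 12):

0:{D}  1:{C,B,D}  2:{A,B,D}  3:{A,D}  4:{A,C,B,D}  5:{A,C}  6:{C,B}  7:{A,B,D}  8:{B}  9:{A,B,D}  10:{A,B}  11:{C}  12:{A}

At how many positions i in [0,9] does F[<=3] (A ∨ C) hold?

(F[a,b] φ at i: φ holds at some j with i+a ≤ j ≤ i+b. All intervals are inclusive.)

10

Evaluate at each i in [0,9]:
  i=0: ✓ (witness j=1)
  i=1: ✓ (witness j=1)
  i=2: ✓ (witness j=2)
  i=3: ✓ (witness j=3)
  i=4: ✓ (witness j=4)
  i=5: ✓ (witness j=5)
  i=6: ✓ (witness j=6)
  i=7: ✓ (witness j=7)
  i=8: ✓ (witness j=9)
  i=9: ✓ (witness j=9)
Positions where it holds: {0, 1, 2, 3, 4, 5, 6, 7, 8, 9} → 10.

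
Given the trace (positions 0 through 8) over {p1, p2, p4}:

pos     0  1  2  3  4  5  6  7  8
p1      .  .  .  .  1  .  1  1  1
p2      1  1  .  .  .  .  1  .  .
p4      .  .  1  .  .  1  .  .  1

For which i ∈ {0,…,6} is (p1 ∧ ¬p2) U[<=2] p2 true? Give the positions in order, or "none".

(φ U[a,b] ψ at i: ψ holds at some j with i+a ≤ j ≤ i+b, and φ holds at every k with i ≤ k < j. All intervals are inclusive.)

0, 1, 6

Evaluate at each i in [0,6]:
  i=0: ✓ (rhs at j=0)
  i=1: ✓ (rhs at j=1)
  i=2: ✗ (no rhs in [2,4])
  i=3: ✗ (no rhs in [3,5])
  i=4: ✗ (lhs fails at k=5 before rhs at j=6)
  i=5: ✗ (lhs fails at k=5 before rhs at j=6)
  i=6: ✓ (rhs at j=6)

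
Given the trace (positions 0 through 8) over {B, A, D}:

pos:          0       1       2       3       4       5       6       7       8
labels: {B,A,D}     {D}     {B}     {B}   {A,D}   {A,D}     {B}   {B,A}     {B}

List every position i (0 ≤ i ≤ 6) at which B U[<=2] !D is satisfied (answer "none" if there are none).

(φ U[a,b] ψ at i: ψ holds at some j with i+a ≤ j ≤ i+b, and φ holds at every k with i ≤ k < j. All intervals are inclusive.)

Evaluate at each i in [0,6]:
  i=0: ✗ (lhs fails at k=1 before rhs at j=2)
  i=1: ✗ (lhs fails at k=1 before rhs at j=2)
  i=2: ✓ (rhs at j=2)
  i=3: ✓ (rhs at j=3)
  i=4: ✗ (lhs fails at k=4 before rhs at j=6)
  i=5: ✗ (lhs fails at k=5 before rhs at j=6)
  i=6: ✓ (rhs at j=6)

2, 3, 6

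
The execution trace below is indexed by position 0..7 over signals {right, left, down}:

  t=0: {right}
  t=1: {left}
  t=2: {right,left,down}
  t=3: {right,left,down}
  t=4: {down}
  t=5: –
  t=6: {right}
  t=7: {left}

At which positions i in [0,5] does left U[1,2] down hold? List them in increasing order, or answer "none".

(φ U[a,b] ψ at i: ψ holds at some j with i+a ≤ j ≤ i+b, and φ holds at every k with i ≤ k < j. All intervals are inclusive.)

Evaluate at each i in [0,5]:
  i=0: ✗ (lhs fails at k=0 before rhs at j=2)
  i=1: ✓ (rhs at j=2; lhs holds on [1,1])
  i=2: ✓ (rhs at j=3; lhs holds on [2,2])
  i=3: ✓ (rhs at j=4; lhs holds on [3,3])
  i=4: ✗ (no rhs in [5,6])
  i=5: ✗ (no rhs in [6,7])

1, 2, 3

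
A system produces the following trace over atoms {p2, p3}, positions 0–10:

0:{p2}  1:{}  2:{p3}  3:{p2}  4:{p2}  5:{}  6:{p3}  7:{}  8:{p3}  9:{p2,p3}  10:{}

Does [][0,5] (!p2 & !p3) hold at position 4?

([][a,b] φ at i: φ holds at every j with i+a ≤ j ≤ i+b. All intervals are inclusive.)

False

Check (!p2 & !p3) at every j in [4,9]:
  j=4: false
  j=5: true
  j=6: false
  j=7: true
  j=8: false
  j=9: false
Fails at j=4 → formula fails.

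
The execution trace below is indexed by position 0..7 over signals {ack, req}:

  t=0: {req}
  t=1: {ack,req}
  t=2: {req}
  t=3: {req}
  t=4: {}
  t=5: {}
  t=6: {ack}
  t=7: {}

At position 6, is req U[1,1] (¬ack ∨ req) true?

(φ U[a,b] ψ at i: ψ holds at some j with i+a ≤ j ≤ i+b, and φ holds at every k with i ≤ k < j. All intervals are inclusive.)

No

Need some j in [7,7] with (¬ack ∨ req), and req at every k in [6,j-1].
  j=7: (¬ack ∨ req) holds, but req fails at k=6 → not this j.
No j in the window works → until fails.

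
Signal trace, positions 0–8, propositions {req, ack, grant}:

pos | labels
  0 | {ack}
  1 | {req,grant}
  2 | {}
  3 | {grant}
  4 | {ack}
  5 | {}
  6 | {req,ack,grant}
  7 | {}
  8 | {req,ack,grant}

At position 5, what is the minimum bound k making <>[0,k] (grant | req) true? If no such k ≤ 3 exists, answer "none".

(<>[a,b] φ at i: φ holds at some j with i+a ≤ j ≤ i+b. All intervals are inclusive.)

1

Scan j = 5,6,… for (grant | req):
  j=5: fails
  j=6: holds
First hit at j=6, so smallest k = 6-5 = 1.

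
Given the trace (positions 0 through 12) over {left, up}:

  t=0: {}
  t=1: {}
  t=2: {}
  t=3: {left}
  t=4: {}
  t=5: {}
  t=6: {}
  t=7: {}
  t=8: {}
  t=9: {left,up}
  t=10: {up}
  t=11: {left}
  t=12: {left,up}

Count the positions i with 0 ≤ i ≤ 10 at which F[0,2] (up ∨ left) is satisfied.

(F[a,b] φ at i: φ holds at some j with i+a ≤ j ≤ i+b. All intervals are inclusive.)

Evaluate at each i in [0,10]:
  i=0: ✗ (none in [0,2])
  i=1: ✓ (witness j=3)
  i=2: ✓ (witness j=3)
  i=3: ✓ (witness j=3)
  i=4: ✗ (none in [4,6])
  i=5: ✗ (none in [5,7])
  i=6: ✗ (none in [6,8])
  i=7: ✓ (witness j=9)
  i=8: ✓ (witness j=9)
  i=9: ✓ (witness j=9)
  i=10: ✓ (witness j=10)
Positions where it holds: {1, 2, 3, 7, 8, 9, 10} → 7.

7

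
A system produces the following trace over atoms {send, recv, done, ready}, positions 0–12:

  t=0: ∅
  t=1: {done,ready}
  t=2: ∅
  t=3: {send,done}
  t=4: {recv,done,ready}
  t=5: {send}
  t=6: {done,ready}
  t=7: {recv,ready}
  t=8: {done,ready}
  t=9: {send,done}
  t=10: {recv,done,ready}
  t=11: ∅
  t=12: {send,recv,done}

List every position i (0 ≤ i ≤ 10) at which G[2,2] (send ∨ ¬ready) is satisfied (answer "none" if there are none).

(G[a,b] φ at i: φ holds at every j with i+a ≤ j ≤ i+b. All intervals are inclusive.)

Evaluate at each i in [0,10]:
  i=0: ✓ (all of [2,2])
  i=1: ✓ (all of [3,3])
  i=2: ✗ (fails at j=4)
  i=3: ✓ (all of [5,5])
  i=4: ✗ (fails at j=6)
  i=5: ✗ (fails at j=7)
  i=6: ✗ (fails at j=8)
  i=7: ✓ (all of [9,9])
  i=8: ✗ (fails at j=10)
  i=9: ✓ (all of [11,11])
  i=10: ✓ (all of [12,12])

0, 1, 3, 7, 9, 10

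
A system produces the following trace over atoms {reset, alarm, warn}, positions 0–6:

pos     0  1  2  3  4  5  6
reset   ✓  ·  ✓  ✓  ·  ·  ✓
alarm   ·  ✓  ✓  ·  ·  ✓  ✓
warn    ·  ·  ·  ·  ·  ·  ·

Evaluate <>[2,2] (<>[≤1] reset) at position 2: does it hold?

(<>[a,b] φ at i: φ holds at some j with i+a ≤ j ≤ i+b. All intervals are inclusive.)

No

Check <>[≤1] reset at each j in [4,4]:
  j=4: fails (none in [4,5])
No position in the window satisfies it → formula fails.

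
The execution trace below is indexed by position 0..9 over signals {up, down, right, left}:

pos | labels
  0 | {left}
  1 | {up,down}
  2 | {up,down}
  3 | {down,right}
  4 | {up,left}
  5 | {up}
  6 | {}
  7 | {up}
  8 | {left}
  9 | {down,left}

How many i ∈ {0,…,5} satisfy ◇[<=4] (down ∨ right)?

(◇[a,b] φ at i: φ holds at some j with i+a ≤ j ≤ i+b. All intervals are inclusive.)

Evaluate at each i in [0,5]:
  i=0: ✓ (witness j=1)
  i=1: ✓ (witness j=1)
  i=2: ✓ (witness j=2)
  i=3: ✓ (witness j=3)
  i=4: ✗ (none in [4,8])
  i=5: ✓ (witness j=9)
Positions where it holds: {0, 1, 2, 3, 5} → 5.

5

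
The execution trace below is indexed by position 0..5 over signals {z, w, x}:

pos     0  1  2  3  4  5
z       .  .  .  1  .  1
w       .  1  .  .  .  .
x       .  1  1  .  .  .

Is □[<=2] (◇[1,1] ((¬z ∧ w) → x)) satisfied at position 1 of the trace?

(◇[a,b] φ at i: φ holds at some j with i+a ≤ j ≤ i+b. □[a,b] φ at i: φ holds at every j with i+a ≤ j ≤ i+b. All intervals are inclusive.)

Holds

Check ◇[1,1] ((¬z ∧ w) → x) at every j in [1,3]:
  j=1: holds (witness at 2)
  j=2: holds (witness at 3)
  j=3: holds (witness at 4)
All positions satisfy it → formula holds.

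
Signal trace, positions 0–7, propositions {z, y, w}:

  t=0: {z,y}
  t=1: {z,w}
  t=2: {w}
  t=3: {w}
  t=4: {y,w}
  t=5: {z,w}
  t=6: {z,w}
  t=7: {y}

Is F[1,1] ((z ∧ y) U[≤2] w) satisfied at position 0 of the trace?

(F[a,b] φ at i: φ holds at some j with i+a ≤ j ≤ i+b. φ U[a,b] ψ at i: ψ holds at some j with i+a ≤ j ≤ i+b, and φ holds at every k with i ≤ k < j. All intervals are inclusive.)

True

Check ((z ∧ y) U[≤2] w) at each j in [1,1]:
  j=1: holds
Found at j=1 → formula holds.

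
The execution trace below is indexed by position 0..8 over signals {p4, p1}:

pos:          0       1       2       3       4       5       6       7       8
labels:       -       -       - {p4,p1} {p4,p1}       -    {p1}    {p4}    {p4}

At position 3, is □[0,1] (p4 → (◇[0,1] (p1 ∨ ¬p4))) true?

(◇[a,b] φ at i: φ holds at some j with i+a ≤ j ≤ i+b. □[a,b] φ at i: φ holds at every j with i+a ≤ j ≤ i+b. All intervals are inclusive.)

Check (p4 → (◇[0,1] (p1 ∨ ¬p4))) at every j in [3,4]:
  j=3: antecedent true; consequent holds (witness at 3) → ✓
  j=4: antecedent true; consequent holds (witness at 4) → ✓
All positions satisfy it → formula holds.

Holds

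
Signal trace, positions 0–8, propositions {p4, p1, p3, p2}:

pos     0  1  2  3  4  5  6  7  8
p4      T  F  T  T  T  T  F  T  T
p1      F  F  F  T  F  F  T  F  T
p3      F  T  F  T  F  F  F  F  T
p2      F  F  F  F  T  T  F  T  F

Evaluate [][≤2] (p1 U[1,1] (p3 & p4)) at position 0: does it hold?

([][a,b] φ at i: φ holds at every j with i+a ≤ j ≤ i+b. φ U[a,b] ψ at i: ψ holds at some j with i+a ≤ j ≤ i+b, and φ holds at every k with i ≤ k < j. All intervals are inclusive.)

Does not hold

Check (p1 U[1,1] (p3 & p4)) at every j in [0,2]:
  j=0: fails
  j=1: fails
  j=2: fails
Fails at j=0 → formula fails.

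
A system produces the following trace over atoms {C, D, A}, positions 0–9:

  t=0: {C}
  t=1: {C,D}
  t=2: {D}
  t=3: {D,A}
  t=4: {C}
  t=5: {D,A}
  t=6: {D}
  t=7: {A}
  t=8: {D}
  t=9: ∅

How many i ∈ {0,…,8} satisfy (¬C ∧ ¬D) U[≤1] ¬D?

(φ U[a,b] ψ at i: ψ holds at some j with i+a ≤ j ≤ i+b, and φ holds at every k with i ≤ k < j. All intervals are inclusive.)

Evaluate at each i in [0,8]:
  i=0: ✓ (rhs at j=0)
  i=1: ✗ (no rhs in [1,2])
  i=2: ✗ (no rhs in [2,3])
  i=3: ✗ (lhs fails at k=3 before rhs at j=4)
  i=4: ✓ (rhs at j=4)
  i=5: ✗ (no rhs in [5,6])
  i=6: ✗ (lhs fails at k=6 before rhs at j=7)
  i=7: ✓ (rhs at j=7)
  i=8: ✗ (lhs fails at k=8 before rhs at j=9)
Positions where it holds: {0, 4, 7} → 3.

3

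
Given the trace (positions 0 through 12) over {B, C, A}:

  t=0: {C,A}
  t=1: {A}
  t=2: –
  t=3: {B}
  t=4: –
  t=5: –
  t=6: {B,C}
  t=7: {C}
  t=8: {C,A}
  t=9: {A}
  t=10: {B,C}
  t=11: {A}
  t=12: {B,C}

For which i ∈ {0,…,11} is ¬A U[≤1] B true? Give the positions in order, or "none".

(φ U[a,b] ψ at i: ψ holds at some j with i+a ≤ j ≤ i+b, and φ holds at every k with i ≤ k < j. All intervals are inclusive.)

Evaluate at each i in [0,11]:
  i=0: ✗ (no rhs in [0,1])
  i=1: ✗ (no rhs in [1,2])
  i=2: ✓ (rhs at j=3; lhs holds on [2,2])
  i=3: ✓ (rhs at j=3)
  i=4: ✗ (no rhs in [4,5])
  i=5: ✓ (rhs at j=6; lhs holds on [5,5])
  i=6: ✓ (rhs at j=6)
  i=7: ✗ (no rhs in [7,8])
  i=8: ✗ (no rhs in [8,9])
  i=9: ✗ (lhs fails at k=9 before rhs at j=10)
  i=10: ✓ (rhs at j=10)
  i=11: ✗ (lhs fails at k=11 before rhs at j=12)

2, 3, 5, 6, 10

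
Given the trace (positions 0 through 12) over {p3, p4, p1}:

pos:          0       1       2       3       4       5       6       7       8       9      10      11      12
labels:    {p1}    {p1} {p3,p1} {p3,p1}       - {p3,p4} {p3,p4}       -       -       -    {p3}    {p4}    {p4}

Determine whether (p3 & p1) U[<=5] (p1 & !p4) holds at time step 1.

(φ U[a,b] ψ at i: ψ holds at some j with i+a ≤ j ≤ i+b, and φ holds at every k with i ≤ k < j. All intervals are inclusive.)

Need some j in [1,6] with (p1 & !p4), and (p3 & p1) at every k in [1,j-1].
  j=1: (p1 & !p4) holds; no prefix to check → satisfied.

Yes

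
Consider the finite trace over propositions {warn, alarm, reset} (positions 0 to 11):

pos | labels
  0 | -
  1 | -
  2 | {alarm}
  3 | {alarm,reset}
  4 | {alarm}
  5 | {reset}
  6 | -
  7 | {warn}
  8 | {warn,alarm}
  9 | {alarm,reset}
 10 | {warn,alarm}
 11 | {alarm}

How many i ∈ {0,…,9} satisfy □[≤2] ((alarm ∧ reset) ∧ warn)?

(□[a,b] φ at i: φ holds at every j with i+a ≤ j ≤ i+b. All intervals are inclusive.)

0

Evaluate at each i in [0,9]:
  i=0: ✗ (fails at j=0)
  i=1: ✗ (fails at j=1)
  i=2: ✗ (fails at j=2)
  i=3: ✗ (fails at j=3)
  i=4: ✗ (fails at j=4)
  i=5: ✗ (fails at j=5)
  i=6: ✗ (fails at j=6)
  i=7: ✗ (fails at j=7)
  i=8: ✗ (fails at j=8)
  i=9: ✗ (fails at j=9)
Positions where it holds: {} → 0.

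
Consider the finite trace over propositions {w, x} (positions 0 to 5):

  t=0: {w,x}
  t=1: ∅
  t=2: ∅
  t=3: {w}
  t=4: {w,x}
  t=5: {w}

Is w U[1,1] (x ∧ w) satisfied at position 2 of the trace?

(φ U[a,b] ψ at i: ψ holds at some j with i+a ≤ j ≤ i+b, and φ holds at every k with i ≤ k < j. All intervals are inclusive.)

Need some j in [3,3] with (x ∧ w), and w at every k in [2,j-1].
  j=3: (x ∧ w) false.
No j in the window works → until fails.

Does not hold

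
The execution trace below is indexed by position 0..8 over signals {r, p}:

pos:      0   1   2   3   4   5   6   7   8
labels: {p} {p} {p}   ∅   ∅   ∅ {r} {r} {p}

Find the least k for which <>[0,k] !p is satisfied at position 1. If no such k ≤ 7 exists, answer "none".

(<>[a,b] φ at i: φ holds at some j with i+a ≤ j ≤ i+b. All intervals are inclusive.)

Scan j = 1,2,… for !p:
  j=1: fails
  j=2: fails
  j=3: holds
First hit at j=3, so smallest k = 3-1 = 2.

2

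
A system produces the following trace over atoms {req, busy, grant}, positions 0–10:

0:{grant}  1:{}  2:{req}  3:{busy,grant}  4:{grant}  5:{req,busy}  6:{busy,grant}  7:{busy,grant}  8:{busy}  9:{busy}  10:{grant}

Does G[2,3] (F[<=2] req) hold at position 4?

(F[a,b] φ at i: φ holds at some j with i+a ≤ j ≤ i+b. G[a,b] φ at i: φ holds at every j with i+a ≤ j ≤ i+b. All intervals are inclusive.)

Check F[<=2] req at every j in [6,7]:
  j=6: fails (none in [6,8])
  j=7: fails (none in [7,9])
Fails at j=6 → formula fails.

Does not hold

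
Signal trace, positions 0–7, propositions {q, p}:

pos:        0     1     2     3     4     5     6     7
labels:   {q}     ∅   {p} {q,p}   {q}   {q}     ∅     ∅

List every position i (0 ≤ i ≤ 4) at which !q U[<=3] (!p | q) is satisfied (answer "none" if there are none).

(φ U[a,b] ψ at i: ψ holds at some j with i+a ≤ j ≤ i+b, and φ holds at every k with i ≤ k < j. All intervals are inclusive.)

Evaluate at each i in [0,4]:
  i=0: ✓ (rhs at j=0)
  i=1: ✓ (rhs at j=1)
  i=2: ✓ (rhs at j=3; lhs holds on [2,2])
  i=3: ✓ (rhs at j=3)
  i=4: ✓ (rhs at j=4)

0, 1, 2, 3, 4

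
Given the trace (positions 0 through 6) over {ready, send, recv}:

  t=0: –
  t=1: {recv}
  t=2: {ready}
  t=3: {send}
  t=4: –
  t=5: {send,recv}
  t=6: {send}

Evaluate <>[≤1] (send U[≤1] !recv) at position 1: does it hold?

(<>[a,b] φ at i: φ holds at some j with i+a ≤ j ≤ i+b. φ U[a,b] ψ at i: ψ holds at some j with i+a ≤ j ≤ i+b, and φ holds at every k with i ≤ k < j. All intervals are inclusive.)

Check (send U[≤1] !recv) at each j in [1,2]:
  j=1: fails
  j=2: holds
Found at j=2 → formula holds.

Holds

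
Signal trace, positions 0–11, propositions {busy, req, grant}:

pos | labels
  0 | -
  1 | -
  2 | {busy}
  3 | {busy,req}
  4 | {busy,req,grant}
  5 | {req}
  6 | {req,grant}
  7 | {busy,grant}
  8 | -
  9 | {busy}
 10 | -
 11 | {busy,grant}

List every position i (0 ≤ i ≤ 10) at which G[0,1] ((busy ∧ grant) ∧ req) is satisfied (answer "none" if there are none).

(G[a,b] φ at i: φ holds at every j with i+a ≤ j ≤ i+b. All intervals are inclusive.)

none

Evaluate at each i in [0,10]:
  i=0: ✗ (fails at j=0)
  i=1: ✗ (fails at j=1)
  i=2: ✗ (fails at j=2)
  i=3: ✗ (fails at j=3)
  i=4: ✗ (fails at j=5)
  i=5: ✗ (fails at j=5)
  i=6: ✗ (fails at j=6)
  i=7: ✗ (fails at j=7)
  i=8: ✗ (fails at j=8)
  i=9: ✗ (fails at j=9)
  i=10: ✗ (fails at j=10)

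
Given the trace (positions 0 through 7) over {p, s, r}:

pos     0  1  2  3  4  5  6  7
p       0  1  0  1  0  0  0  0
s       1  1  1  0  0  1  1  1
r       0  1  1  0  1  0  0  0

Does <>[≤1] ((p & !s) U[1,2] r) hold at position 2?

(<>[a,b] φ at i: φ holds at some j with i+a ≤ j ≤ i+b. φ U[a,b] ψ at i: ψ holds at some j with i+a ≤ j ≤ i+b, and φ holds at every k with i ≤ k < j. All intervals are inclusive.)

Yes

Check ((p & !s) U[1,2] r) at each j in [2,3]:
  j=2: fails
  j=3: holds
Found at j=3 → formula holds.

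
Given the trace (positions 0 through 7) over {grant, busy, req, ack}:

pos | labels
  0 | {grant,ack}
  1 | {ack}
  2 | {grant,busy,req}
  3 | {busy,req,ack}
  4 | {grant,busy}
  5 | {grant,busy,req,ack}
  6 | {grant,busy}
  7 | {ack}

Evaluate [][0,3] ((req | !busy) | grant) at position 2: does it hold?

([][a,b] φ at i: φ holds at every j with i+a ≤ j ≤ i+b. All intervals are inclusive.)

Holds

Check ((req | !busy) | grant) at every j in [2,5]:
  j=2: true
  j=3: true
  j=4: true
  j=5: true
All positions satisfy it → formula holds.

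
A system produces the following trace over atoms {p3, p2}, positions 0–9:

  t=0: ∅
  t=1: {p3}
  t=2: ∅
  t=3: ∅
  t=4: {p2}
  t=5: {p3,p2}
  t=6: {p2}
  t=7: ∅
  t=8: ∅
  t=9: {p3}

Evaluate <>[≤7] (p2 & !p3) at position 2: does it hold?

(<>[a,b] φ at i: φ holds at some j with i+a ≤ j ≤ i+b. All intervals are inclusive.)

Check (p2 & !p3) at each j in [2,9]:
  j=2: false
  j=3: false
  j=4: true
  j=5: false
  j=6: true
  j=7: false
  j=8: false
  j=9: false
Found at j=4 → formula holds.

Yes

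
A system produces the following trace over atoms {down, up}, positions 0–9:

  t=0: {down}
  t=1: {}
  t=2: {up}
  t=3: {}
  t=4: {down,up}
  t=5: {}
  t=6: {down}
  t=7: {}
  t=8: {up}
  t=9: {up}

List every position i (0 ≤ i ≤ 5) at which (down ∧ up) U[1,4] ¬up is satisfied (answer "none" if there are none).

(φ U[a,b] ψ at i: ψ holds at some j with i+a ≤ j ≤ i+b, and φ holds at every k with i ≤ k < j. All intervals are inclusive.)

4

Evaluate at each i in [0,5]:
  i=0: ✗ (lhs fails at k=0 before rhs at j=1)
  i=1: ✗ (lhs fails at k=1 before rhs at j=3)
  i=2: ✗ (lhs fails at k=2 before rhs at j=3)
  i=3: ✗ (lhs fails at k=3 before rhs at j=5)
  i=4: ✓ (rhs at j=5; lhs holds on [4,4])
  i=5: ✗ (lhs fails at k=5 before rhs at j=6)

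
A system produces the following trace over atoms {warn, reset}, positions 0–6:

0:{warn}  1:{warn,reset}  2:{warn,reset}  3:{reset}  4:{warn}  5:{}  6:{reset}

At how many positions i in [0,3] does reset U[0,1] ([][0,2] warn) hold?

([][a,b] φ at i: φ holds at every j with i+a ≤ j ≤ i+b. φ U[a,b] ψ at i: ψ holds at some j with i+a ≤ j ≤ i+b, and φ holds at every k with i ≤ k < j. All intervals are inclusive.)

Evaluate at each i in [0,3]:
  i=0: ✓ (rhs at j=0)
  i=1: ✗ (no rhs in [1,2])
  i=2: ✗ (no rhs in [2,3])
  i=3: ✗ (no rhs in [3,4])
Positions where it holds: {0} → 1.

1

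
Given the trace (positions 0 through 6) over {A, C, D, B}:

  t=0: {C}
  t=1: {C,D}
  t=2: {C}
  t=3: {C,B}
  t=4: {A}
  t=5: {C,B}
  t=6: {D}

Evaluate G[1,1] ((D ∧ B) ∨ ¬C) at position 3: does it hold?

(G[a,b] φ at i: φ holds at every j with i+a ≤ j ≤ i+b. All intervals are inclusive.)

Check ((D ∧ B) ∨ ¬C) at every j in [4,4]:
  j=4: true
All positions satisfy it → formula holds.

True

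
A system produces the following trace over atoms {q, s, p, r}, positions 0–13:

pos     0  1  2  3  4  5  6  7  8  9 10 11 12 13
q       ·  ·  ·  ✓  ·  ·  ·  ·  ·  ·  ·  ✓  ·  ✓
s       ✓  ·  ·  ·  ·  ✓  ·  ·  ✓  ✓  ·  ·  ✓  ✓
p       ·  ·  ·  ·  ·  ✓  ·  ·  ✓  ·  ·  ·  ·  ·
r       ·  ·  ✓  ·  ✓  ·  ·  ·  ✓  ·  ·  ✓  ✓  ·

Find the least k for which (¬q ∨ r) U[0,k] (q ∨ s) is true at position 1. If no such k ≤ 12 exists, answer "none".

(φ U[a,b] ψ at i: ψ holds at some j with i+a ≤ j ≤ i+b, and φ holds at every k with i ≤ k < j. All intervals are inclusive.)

Need earliest j ≥ 1 with (q ∨ s), and (¬q ∨ r) at every k in [1,j-1].
  j=1: rhs fails.
  j=2: rhs fails.
  j=3: rhs holds; lhs holds on [1,2]. k = 2.

2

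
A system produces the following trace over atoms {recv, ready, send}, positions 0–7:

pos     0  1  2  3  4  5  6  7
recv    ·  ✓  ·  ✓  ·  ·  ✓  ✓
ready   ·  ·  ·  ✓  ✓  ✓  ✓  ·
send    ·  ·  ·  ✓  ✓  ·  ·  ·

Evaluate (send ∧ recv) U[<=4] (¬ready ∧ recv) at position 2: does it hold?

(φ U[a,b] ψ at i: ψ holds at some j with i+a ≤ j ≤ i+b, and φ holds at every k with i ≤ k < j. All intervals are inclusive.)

Need some j in [2,6] with (¬ready ∧ recv), and (send ∧ recv) at every k in [2,j-1].
  j=2: (¬ready ∧ recv) false.
  j=3: (¬ready ∧ recv) false.
  j=4: (¬ready ∧ recv) false.
  j=5: (¬ready ∧ recv) false.
  j=6: (¬ready ∧ recv) false.
No j in the window works → until fails.

Does not hold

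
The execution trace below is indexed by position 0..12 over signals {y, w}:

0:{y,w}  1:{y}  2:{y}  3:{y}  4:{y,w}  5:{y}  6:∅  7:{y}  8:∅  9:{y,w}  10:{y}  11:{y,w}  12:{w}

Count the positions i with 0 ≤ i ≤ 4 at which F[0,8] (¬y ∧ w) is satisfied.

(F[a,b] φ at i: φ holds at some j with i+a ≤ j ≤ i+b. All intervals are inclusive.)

Evaluate at each i in [0,4]:
  i=0: ✗ (none in [0,8])
  i=1: ✗ (none in [1,9])
  i=2: ✗ (none in [2,10])
  i=3: ✗ (none in [3,11])
  i=4: ✓ (witness j=12)
Positions where it holds: {4} → 1.

1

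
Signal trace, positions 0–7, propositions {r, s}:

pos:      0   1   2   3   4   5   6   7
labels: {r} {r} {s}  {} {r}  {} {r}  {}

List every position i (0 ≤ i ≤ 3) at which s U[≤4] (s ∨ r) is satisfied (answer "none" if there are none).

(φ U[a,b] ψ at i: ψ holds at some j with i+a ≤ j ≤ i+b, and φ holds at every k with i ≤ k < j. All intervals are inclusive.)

0, 1, 2

Evaluate at each i in [0,3]:
  i=0: ✓ (rhs at j=0)
  i=1: ✓ (rhs at j=1)
  i=2: ✓ (rhs at j=2)
  i=3: ✗ (lhs fails at k=3 before rhs at j=4)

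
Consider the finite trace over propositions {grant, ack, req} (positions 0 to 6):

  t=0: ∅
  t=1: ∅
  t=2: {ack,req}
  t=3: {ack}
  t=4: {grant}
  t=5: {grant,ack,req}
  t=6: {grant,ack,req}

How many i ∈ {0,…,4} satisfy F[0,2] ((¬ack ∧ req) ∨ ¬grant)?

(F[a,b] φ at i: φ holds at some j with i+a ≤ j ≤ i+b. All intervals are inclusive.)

Evaluate at each i in [0,4]:
  i=0: ✓ (witness j=0)
  i=1: ✓ (witness j=1)
  i=2: ✓ (witness j=2)
  i=3: ✓ (witness j=3)
  i=4: ✗ (none in [4,6])
Positions where it holds: {0, 1, 2, 3} → 4.

4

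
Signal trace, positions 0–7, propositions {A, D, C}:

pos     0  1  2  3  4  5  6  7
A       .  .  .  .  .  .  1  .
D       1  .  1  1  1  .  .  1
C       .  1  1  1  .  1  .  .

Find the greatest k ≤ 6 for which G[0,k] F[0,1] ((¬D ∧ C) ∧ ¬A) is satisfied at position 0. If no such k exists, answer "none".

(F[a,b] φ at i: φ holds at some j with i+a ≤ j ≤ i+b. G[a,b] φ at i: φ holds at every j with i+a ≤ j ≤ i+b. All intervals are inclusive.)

F[0,1] ((¬D ∧ C) ∧ ¬A) must hold from j=0 onward; find where it first fails.
  j=0: holds
  j=1: holds
  j=2: fails
Holds on [0,1], so largest k = 1.

1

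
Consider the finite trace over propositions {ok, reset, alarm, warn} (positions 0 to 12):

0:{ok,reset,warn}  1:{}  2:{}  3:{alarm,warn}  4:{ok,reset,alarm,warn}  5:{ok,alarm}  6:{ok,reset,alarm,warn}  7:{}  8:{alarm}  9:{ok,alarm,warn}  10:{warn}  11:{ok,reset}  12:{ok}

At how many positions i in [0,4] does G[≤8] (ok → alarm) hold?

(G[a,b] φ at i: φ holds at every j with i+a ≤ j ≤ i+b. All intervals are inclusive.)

Evaluate at each i in [0,4]:
  i=0: ✗ (fails at j=0)
  i=1: ✓ (all of [1,9])
  i=2: ✓ (all of [2,10])
  i=3: ✗ (fails at j=11)
  i=4: ✗ (fails at j=11)
Positions where it holds: {1, 2} → 2.

2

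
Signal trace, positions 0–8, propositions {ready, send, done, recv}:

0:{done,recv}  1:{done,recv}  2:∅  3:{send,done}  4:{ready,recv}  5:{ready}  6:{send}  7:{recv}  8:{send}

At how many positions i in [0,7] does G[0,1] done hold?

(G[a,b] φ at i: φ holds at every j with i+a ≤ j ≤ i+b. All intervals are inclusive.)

Evaluate at each i in [0,7]:
  i=0: ✓ (all of [0,1])
  i=1: ✗ (fails at j=2)
  i=2: ✗ (fails at j=2)
  i=3: ✗ (fails at j=4)
  i=4: ✗ (fails at j=4)
  i=5: ✗ (fails at j=5)
  i=6: ✗ (fails at j=6)
  i=7: ✗ (fails at j=7)
Positions where it holds: {0} → 1.

1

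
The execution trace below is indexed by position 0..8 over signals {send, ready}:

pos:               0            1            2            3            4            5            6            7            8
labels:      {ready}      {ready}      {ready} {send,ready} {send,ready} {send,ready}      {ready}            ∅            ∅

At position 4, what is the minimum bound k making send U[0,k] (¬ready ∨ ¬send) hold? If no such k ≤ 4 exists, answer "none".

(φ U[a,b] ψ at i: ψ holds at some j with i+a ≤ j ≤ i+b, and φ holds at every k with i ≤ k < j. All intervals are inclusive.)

Need earliest j ≥ 4 with (¬ready ∨ ¬send), and send at every k in [4,j-1].
  j=4: rhs fails.
  j=5: rhs fails.
  j=6: rhs holds; lhs holds on [4,5]. k = 2.

2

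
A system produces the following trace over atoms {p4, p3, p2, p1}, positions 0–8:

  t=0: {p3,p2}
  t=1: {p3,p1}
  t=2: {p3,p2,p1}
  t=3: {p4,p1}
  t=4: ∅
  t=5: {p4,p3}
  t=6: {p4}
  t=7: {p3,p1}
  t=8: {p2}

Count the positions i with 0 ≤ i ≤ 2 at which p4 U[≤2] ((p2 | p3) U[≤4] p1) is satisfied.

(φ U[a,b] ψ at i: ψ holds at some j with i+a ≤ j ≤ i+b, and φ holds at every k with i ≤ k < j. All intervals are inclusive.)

Evaluate at each i in [0,2]:
  i=0: ✓ (rhs at j=0)
  i=1: ✓ (rhs at j=1)
  i=2: ✓ (rhs at j=2)
Positions where it holds: {0, 1, 2} → 3.

3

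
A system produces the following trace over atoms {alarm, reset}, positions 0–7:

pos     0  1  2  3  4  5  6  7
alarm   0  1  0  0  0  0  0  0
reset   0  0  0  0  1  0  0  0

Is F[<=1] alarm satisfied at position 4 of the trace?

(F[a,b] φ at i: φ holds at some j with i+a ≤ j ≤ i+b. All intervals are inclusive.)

False

Check alarm at each j in [4,5]:
  j=4: false
  j=5: false
No position in the window satisfies it → formula fails.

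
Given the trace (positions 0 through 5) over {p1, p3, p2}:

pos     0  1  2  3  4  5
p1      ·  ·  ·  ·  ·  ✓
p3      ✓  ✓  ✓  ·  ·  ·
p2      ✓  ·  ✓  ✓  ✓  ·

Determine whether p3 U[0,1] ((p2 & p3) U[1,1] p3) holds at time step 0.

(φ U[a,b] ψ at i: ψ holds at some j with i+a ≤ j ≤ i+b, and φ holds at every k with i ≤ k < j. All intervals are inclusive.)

True

Need some j in [0,1] with ((p2 & p3) U[1,1] p3), and p3 at every k in [0,j-1].
  j=0: ((p2 & p3) U[1,1] p3) holds; no prefix to check → satisfied.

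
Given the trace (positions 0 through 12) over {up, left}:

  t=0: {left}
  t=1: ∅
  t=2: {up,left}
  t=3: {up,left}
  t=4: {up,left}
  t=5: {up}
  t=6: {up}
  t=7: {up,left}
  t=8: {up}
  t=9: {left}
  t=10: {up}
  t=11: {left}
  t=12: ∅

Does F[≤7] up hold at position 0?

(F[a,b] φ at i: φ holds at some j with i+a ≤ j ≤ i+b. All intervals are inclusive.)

True

Check up at each j in [0,7]:
  j=0: false
  j=1: false
  j=2: true
  j=3: true
  j=4: true
  j=5: true
  j=6: true
  j=7: true
Found at j=2 → formula holds.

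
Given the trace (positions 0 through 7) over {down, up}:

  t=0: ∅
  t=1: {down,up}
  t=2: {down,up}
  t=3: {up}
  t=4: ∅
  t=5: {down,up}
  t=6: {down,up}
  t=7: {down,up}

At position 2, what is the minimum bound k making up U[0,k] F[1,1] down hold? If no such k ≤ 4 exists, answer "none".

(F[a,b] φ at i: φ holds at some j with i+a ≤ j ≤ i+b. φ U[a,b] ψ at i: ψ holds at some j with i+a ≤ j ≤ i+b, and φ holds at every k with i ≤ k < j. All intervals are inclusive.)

Need earliest j ≥ 2 with F[1,1] down, and up at every k in [2,j-1].
  j=2: rhs fails.
  j=3: rhs fails.
  j=4: rhs holds; lhs holds on [2,3]. k = 2.

2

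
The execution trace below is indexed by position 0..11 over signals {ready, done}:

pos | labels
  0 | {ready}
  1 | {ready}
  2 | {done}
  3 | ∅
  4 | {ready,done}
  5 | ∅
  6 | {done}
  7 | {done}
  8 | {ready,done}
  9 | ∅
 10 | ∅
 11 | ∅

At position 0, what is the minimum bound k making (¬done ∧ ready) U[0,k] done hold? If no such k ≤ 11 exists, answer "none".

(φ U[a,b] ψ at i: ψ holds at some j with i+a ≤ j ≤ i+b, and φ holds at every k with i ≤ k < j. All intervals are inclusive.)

2

Need earliest j ≥ 0 with done, and (¬done ∧ ready) at every k in [0,j-1].
  j=0: rhs fails.
  j=1: rhs fails.
  j=2: rhs holds; lhs holds on [0,1]. k = 2.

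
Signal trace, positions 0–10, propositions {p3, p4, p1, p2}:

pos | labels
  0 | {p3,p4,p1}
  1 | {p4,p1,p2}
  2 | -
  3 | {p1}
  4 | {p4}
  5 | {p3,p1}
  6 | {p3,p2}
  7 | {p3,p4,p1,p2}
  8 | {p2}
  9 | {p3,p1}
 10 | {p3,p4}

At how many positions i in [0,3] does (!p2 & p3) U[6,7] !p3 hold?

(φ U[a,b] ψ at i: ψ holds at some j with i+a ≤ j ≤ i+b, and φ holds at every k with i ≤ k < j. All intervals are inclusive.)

Evaluate at each i in [0,3]:
  i=0: ✗ (no rhs in [6,7])
  i=1: ✗ (lhs fails at k=1 before rhs at j=8)
  i=2: ✗ (lhs fails at k=2 before rhs at j=8)
  i=3: ✗ (no rhs in [9,10])
Positions where it holds: {} → 0.

0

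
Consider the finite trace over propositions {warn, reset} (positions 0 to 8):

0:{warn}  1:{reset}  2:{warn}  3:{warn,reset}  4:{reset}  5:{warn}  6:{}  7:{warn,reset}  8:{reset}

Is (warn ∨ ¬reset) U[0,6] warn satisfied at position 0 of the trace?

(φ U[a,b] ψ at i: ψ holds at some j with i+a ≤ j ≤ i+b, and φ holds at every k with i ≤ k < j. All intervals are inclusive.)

Need some j in [0,6] with warn, and (warn ∨ ¬reset) at every k in [0,j-1].
  j=0: warn holds; no prefix to check → satisfied.

True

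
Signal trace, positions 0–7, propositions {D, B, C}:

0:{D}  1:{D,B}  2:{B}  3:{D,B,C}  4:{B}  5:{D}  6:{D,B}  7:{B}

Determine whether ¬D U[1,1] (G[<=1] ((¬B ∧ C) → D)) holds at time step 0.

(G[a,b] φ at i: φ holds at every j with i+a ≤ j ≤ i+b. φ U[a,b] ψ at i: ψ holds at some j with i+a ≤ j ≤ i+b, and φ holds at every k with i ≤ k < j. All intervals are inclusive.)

False

Need some j in [1,1] with G[<=1] ((¬B ∧ C) → D), and ¬D at every k in [0,j-1].
  j=1: G[<=1] ((¬B ∧ C) → D) holds, but ¬D fails at k=0 → not this j.
No j in the window works → until fails.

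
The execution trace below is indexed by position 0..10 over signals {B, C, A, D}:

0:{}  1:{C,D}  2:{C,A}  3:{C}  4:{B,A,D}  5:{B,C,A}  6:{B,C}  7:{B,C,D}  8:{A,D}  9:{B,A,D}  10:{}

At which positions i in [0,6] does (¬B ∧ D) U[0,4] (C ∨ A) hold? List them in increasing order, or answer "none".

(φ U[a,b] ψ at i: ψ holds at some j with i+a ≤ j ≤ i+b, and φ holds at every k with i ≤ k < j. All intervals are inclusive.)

Evaluate at each i in [0,6]:
  i=0: ✗ (lhs fails at k=0 before rhs at j=1)
  i=1: ✓ (rhs at j=1)
  i=2: ✓ (rhs at j=2)
  i=3: ✓ (rhs at j=3)
  i=4: ✓ (rhs at j=4)
  i=5: ✓ (rhs at j=5)
  i=6: ✓ (rhs at j=6)

1, 2, 3, 4, 5, 6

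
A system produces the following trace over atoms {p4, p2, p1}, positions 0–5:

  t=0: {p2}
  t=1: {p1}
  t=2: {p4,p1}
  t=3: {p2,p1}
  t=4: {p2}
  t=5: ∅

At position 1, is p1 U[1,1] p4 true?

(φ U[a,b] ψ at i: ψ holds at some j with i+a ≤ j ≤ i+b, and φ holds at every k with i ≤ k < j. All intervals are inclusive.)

Yes

Need some j in [2,2] with p4, and p1 at every k in [1,j-1].
  j=2: p4 holds; p1 holds at every k in [1,1] → satisfied.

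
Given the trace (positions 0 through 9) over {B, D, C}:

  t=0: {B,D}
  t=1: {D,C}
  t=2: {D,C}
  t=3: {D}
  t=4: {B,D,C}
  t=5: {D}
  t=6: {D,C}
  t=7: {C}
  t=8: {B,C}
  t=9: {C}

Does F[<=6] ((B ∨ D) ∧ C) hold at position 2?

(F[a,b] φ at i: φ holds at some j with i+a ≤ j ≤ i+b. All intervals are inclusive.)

True

Check ((B ∨ D) ∧ C) at each j in [2,8]:
  j=2: true
  j=3: false
  j=4: true
  j=5: false
  j=6: true
  j=7: false
  j=8: true
Found at j=2 → formula holds.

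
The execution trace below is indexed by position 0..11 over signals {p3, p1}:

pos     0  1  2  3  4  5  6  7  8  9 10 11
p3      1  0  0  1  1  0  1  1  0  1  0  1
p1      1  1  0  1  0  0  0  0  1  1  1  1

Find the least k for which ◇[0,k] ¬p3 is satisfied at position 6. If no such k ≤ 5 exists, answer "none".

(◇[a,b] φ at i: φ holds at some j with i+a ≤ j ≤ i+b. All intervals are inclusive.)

2

Scan j = 6,7,… for ¬p3:
  j=6: fails
  j=7: fails
  j=8: holds
First hit at j=8, so smallest k = 8-6 = 2.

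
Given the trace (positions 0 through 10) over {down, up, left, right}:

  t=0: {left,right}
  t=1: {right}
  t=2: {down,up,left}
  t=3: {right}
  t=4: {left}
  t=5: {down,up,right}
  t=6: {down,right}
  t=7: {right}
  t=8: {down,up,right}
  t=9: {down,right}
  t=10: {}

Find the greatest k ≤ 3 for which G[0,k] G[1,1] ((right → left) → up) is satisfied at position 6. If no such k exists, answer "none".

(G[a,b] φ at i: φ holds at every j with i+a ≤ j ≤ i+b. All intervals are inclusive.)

G[1,1] ((right → left) → up) must hold from j=6 onward; find where it first fails.
  j=6: holds
  j=7: holds
  j=8: holds
  j=9: fails
Holds on [6,8], so largest k = 2.

2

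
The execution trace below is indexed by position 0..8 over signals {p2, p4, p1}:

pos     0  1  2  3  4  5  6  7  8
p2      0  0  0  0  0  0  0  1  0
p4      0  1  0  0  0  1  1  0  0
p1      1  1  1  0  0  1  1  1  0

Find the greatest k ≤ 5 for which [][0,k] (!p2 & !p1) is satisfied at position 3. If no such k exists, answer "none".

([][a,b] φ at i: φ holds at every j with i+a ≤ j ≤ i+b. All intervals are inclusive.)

1

(!p2 & !p1) must hold from j=3 onward; find where it first fails.
  j=3: holds
  j=4: holds
  j=5: fails
Holds on [3,4], so largest k = 1.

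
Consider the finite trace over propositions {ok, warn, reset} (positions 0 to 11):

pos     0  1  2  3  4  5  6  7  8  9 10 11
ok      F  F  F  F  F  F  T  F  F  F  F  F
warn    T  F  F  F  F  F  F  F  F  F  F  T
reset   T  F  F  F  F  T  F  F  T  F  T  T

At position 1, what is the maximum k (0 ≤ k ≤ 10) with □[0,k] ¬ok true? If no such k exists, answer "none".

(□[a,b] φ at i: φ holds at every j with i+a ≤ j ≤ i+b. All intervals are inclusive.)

¬ok must hold from j=1 onward; find where it first fails.
  j=1: holds
  j=2: holds
  j=3: holds
  j=4: holds
  j=5: holds
  j=6: fails
Holds on [1,5], so largest k = 4.

4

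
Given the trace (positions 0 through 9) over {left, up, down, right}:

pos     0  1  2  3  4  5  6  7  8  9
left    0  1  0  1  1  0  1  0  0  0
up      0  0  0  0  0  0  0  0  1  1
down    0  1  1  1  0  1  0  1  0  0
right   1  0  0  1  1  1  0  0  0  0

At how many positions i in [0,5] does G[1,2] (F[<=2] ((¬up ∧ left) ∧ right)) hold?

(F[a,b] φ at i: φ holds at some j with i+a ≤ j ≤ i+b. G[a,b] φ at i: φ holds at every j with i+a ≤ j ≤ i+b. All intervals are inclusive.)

3

Evaluate at each i in [0,5]:
  i=0: ✓ (all of [1,2])
  i=1: ✓ (all of [2,3])
  i=2: ✓ (all of [3,4])
  i=3: ✗ (fails at j=5)
  i=4: ✗ (fails at j=5)
  i=5: ✗ (fails at j=6)
Positions where it holds: {0, 1, 2} → 3.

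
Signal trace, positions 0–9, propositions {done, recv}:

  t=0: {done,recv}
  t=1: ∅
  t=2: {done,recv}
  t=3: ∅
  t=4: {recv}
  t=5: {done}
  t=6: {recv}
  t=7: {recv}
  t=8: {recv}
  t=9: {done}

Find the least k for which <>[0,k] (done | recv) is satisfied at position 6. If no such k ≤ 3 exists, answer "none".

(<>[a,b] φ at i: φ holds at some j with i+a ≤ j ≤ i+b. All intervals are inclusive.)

Scan j = 6,7,… for (done | recv):
  j=6: holds
First hit at j=6, so smallest k = 6-6 = 0.

0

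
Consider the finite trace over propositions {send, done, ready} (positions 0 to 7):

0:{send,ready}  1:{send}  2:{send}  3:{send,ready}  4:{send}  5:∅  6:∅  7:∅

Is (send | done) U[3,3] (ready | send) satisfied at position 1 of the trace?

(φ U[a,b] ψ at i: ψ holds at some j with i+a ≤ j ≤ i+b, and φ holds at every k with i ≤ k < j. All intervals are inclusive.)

Yes

Need some j in [4,4] with (ready | send), and (send | done) at every k in [1,j-1].
  j=4: (ready | send) holds; (send | done) holds at every k in [1,3] → satisfied.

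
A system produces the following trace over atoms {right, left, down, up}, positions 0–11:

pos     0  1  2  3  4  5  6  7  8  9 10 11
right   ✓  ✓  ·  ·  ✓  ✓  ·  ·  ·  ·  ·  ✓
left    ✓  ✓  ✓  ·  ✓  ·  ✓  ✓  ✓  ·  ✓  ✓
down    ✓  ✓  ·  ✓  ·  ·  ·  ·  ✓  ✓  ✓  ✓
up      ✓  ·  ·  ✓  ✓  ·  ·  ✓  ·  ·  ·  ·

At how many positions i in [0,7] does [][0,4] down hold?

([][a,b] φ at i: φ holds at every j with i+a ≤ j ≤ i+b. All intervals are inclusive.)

Evaluate at each i in [0,7]:
  i=0: ✗ (fails at j=2)
  i=1: ✗ (fails at j=2)
  i=2: ✗ (fails at j=2)
  i=3: ✗ (fails at j=4)
  i=4: ✗ (fails at j=4)
  i=5: ✗ (fails at j=5)
  i=6: ✗ (fails at j=6)
  i=7: ✗ (fails at j=7)
Positions where it holds: {} → 0.

0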